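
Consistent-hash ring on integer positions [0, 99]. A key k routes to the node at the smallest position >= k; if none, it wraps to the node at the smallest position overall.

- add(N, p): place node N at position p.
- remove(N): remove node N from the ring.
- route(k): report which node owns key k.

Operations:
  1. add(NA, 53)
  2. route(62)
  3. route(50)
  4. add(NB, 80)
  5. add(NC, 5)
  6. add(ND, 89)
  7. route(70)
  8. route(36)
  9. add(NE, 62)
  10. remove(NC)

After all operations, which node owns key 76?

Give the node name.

Answer: NB

Derivation:
Op 1: add NA@53 -> ring=[53:NA]
Op 2: route key 62: none >= 62, wrap to smallest pos 53 -> NA
Op 3: route key 50: smallest pos >= 50 is 53 -> NA
Op 4: add NB@80 -> ring=[53:NA,80:NB]
Op 5: add NC@5 -> ring=[5:NC,53:NA,80:NB]
Op 6: add ND@89 -> ring=[5:NC,53:NA,80:NB,89:ND]
Op 7: route key 70: smallest pos >= 70 is 80 -> NB
Op 8: route key 36: smallest pos >= 36 is 53 -> NA
Op 9: add NE@62 -> ring=[5:NC,53:NA,62:NE,80:NB,89:ND]
Op 10: remove NC -> ring=[53:NA,62:NE,80:NB,89:ND]
Final route key 76: smallest pos >= 76 is 80 -> NB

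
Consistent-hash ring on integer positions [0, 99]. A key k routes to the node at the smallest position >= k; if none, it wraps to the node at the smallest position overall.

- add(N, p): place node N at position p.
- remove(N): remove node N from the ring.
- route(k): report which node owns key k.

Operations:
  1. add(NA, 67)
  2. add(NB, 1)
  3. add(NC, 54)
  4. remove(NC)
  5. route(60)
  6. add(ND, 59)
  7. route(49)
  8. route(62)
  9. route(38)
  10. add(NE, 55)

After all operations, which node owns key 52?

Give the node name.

Answer: NE

Derivation:
Op 1: add NA@67 -> ring=[67:NA]
Op 2: add NB@1 -> ring=[1:NB,67:NA]
Op 3: add NC@54 -> ring=[1:NB,54:NC,67:NA]
Op 4: remove NC -> ring=[1:NB,67:NA]
Op 5: route key 60: smallest pos >= 60 is 67 -> NA
Op 6: add ND@59 -> ring=[1:NB,59:ND,67:NA]
Op 7: route key 49: smallest pos >= 49 is 59 -> ND
Op 8: route key 62: smallest pos >= 62 is 67 -> NA
Op 9: route key 38: smallest pos >= 38 is 59 -> ND
Op 10: add NE@55 -> ring=[1:NB,55:NE,59:ND,67:NA]
Final route key 52: smallest pos >= 52 is 55 -> NE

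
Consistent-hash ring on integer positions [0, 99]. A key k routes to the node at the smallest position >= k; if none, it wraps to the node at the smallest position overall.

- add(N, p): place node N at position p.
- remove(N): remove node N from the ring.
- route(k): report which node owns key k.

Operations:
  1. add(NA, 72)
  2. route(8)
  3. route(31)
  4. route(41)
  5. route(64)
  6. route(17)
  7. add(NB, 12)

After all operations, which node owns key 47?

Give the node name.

Answer: NA

Derivation:
Op 1: add NA@72 -> ring=[72:NA]
Op 2: route key 8: smallest pos >= 8 is 72 -> NA
Op 3: route key 31: smallest pos >= 31 is 72 -> NA
Op 4: route key 41: smallest pos >= 41 is 72 -> NA
Op 5: route key 64: smallest pos >= 64 is 72 -> NA
Op 6: route key 17: smallest pos >= 17 is 72 -> NA
Op 7: add NB@12 -> ring=[12:NB,72:NA]
Final route key 47: smallest pos >= 47 is 72 -> NA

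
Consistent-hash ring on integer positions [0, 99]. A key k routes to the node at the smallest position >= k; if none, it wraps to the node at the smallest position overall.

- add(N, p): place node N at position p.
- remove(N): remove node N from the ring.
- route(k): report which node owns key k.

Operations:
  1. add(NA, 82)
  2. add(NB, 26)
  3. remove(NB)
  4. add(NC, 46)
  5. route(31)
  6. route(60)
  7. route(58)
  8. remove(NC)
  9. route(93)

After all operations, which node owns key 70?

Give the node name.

Op 1: add NA@82 -> ring=[82:NA]
Op 2: add NB@26 -> ring=[26:NB,82:NA]
Op 3: remove NB -> ring=[82:NA]
Op 4: add NC@46 -> ring=[46:NC,82:NA]
Op 5: route key 31: smallest pos >= 31 is 46 -> NC
Op 6: route key 60: smallest pos >= 60 is 82 -> NA
Op 7: route key 58: smallest pos >= 58 is 82 -> NA
Op 8: remove NC -> ring=[82:NA]
Op 9: route key 93: none >= 93, wrap to smallest pos 82 -> NA
Final route key 70: smallest pos >= 70 is 82 -> NA

Answer: NA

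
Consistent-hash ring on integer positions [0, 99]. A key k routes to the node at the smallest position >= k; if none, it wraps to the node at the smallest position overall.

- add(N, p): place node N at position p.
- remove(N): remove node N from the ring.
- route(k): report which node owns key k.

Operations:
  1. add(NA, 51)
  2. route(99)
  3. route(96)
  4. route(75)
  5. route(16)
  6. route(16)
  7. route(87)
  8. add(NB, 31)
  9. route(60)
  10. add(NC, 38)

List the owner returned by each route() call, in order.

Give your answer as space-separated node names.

Op 1: add NA@51 -> ring=[51:NA]
Op 2: route key 99: none >= 99, wrap to smallest pos 51 -> NA
Op 3: route key 96: none >= 96, wrap to smallest pos 51 -> NA
Op 4: route key 75: none >= 75, wrap to smallest pos 51 -> NA
Op 5: route key 16: smallest pos >= 16 is 51 -> NA
Op 6: route key 16: smallest pos >= 16 is 51 -> NA
Op 7: route key 87: none >= 87, wrap to smallest pos 51 -> NA
Op 8: add NB@31 -> ring=[31:NB,51:NA]
Op 9: route key 60: none >= 60, wrap to smallest pos 31 -> NB
Op 10: add NC@38 -> ring=[31:NB,38:NC,51:NA]

Answer: NA NA NA NA NA NA NB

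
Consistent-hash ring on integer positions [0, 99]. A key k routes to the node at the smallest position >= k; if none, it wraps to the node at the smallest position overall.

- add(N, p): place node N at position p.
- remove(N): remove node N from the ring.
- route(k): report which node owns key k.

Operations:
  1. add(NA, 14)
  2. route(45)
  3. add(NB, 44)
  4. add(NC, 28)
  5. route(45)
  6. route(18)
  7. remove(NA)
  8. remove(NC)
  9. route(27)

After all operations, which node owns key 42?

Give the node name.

Answer: NB

Derivation:
Op 1: add NA@14 -> ring=[14:NA]
Op 2: route key 45: none >= 45, wrap to smallest pos 14 -> NA
Op 3: add NB@44 -> ring=[14:NA,44:NB]
Op 4: add NC@28 -> ring=[14:NA,28:NC,44:NB]
Op 5: route key 45: none >= 45, wrap to smallest pos 14 -> NA
Op 6: route key 18: smallest pos >= 18 is 28 -> NC
Op 7: remove NA -> ring=[28:NC,44:NB]
Op 8: remove NC -> ring=[44:NB]
Op 9: route key 27: smallest pos >= 27 is 44 -> NB
Final route key 42: smallest pos >= 42 is 44 -> NB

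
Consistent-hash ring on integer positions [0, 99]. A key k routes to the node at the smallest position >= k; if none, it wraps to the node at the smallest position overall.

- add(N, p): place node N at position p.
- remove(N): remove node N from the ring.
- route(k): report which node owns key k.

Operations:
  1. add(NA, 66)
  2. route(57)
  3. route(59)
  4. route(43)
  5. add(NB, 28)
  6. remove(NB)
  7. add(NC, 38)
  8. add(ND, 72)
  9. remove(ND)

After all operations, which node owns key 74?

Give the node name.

Answer: NC

Derivation:
Op 1: add NA@66 -> ring=[66:NA]
Op 2: route key 57: smallest pos >= 57 is 66 -> NA
Op 3: route key 59: smallest pos >= 59 is 66 -> NA
Op 4: route key 43: smallest pos >= 43 is 66 -> NA
Op 5: add NB@28 -> ring=[28:NB,66:NA]
Op 6: remove NB -> ring=[66:NA]
Op 7: add NC@38 -> ring=[38:NC,66:NA]
Op 8: add ND@72 -> ring=[38:NC,66:NA,72:ND]
Op 9: remove ND -> ring=[38:NC,66:NA]
Final route key 74: none >= 74, wrap to smallest pos 38 -> NC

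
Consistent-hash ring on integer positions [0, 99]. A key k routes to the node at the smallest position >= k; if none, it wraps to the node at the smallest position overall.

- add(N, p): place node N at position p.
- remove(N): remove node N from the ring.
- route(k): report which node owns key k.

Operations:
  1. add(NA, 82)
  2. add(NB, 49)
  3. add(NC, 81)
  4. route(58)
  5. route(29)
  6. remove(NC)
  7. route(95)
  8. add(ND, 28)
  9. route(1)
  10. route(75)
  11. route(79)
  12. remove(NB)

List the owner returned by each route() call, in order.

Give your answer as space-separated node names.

Op 1: add NA@82 -> ring=[82:NA]
Op 2: add NB@49 -> ring=[49:NB,82:NA]
Op 3: add NC@81 -> ring=[49:NB,81:NC,82:NA]
Op 4: route key 58: smallest pos >= 58 is 81 -> NC
Op 5: route key 29: smallest pos >= 29 is 49 -> NB
Op 6: remove NC -> ring=[49:NB,82:NA]
Op 7: route key 95: none >= 95, wrap to smallest pos 49 -> NB
Op 8: add ND@28 -> ring=[28:ND,49:NB,82:NA]
Op 9: route key 1: smallest pos >= 1 is 28 -> ND
Op 10: route key 75: smallest pos >= 75 is 82 -> NA
Op 11: route key 79: smallest pos >= 79 is 82 -> NA
Op 12: remove NB -> ring=[28:ND,82:NA]

Answer: NC NB NB ND NA NA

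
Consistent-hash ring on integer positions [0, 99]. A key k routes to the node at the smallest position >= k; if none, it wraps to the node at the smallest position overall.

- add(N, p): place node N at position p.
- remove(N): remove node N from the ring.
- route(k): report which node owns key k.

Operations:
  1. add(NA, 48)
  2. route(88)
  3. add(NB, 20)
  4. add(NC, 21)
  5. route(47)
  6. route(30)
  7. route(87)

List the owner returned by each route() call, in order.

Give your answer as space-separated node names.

Answer: NA NA NA NB

Derivation:
Op 1: add NA@48 -> ring=[48:NA]
Op 2: route key 88: none >= 88, wrap to smallest pos 48 -> NA
Op 3: add NB@20 -> ring=[20:NB,48:NA]
Op 4: add NC@21 -> ring=[20:NB,21:NC,48:NA]
Op 5: route key 47: smallest pos >= 47 is 48 -> NA
Op 6: route key 30: smallest pos >= 30 is 48 -> NA
Op 7: route key 87: none >= 87, wrap to smallest pos 20 -> NB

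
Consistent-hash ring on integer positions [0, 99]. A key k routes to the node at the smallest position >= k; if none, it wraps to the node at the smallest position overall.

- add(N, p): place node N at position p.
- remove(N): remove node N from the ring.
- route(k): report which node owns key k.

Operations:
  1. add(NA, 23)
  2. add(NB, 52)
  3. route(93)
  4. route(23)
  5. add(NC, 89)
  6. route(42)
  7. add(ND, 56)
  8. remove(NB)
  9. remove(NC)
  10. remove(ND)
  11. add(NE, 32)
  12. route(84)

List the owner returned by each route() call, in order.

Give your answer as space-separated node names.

Op 1: add NA@23 -> ring=[23:NA]
Op 2: add NB@52 -> ring=[23:NA,52:NB]
Op 3: route key 93: none >= 93, wrap to smallest pos 23 -> NA
Op 4: route key 23: smallest pos >= 23 is 23 -> NA
Op 5: add NC@89 -> ring=[23:NA,52:NB,89:NC]
Op 6: route key 42: smallest pos >= 42 is 52 -> NB
Op 7: add ND@56 -> ring=[23:NA,52:NB,56:ND,89:NC]
Op 8: remove NB -> ring=[23:NA,56:ND,89:NC]
Op 9: remove NC -> ring=[23:NA,56:ND]
Op 10: remove ND -> ring=[23:NA]
Op 11: add NE@32 -> ring=[23:NA,32:NE]
Op 12: route key 84: none >= 84, wrap to smallest pos 23 -> NA

Answer: NA NA NB NA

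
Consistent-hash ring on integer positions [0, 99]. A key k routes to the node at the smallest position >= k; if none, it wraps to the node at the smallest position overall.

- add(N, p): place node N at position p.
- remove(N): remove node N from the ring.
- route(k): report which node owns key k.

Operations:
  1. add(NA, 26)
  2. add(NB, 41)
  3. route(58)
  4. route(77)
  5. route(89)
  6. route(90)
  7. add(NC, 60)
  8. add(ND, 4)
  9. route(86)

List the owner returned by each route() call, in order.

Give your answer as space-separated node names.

Op 1: add NA@26 -> ring=[26:NA]
Op 2: add NB@41 -> ring=[26:NA,41:NB]
Op 3: route key 58: none >= 58, wrap to smallest pos 26 -> NA
Op 4: route key 77: none >= 77, wrap to smallest pos 26 -> NA
Op 5: route key 89: none >= 89, wrap to smallest pos 26 -> NA
Op 6: route key 90: none >= 90, wrap to smallest pos 26 -> NA
Op 7: add NC@60 -> ring=[26:NA,41:NB,60:NC]
Op 8: add ND@4 -> ring=[4:ND,26:NA,41:NB,60:NC]
Op 9: route key 86: none >= 86, wrap to smallest pos 4 -> ND

Answer: NA NA NA NA ND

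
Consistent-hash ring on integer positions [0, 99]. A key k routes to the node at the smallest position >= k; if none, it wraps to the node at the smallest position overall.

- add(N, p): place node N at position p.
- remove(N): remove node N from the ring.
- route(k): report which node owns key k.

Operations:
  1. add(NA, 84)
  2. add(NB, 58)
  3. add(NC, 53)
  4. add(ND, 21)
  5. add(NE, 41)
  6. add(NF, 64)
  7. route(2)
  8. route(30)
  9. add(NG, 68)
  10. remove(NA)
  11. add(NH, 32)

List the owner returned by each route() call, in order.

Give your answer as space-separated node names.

Answer: ND NE

Derivation:
Op 1: add NA@84 -> ring=[84:NA]
Op 2: add NB@58 -> ring=[58:NB,84:NA]
Op 3: add NC@53 -> ring=[53:NC,58:NB,84:NA]
Op 4: add ND@21 -> ring=[21:ND,53:NC,58:NB,84:NA]
Op 5: add NE@41 -> ring=[21:ND,41:NE,53:NC,58:NB,84:NA]
Op 6: add NF@64 -> ring=[21:ND,41:NE,53:NC,58:NB,64:NF,84:NA]
Op 7: route key 2: smallest pos >= 2 is 21 -> ND
Op 8: route key 30: smallest pos >= 30 is 41 -> NE
Op 9: add NG@68 -> ring=[21:ND,41:NE,53:NC,58:NB,64:NF,68:NG,84:NA]
Op 10: remove NA -> ring=[21:ND,41:NE,53:NC,58:NB,64:NF,68:NG]
Op 11: add NH@32 -> ring=[21:ND,32:NH,41:NE,53:NC,58:NB,64:NF,68:NG]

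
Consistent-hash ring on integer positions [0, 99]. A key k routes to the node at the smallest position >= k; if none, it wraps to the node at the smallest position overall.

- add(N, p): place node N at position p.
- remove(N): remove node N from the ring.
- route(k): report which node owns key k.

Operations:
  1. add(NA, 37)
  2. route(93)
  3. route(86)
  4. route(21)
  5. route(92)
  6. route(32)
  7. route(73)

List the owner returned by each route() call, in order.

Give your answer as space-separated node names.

Op 1: add NA@37 -> ring=[37:NA]
Op 2: route key 93: none >= 93, wrap to smallest pos 37 -> NA
Op 3: route key 86: none >= 86, wrap to smallest pos 37 -> NA
Op 4: route key 21: smallest pos >= 21 is 37 -> NA
Op 5: route key 92: none >= 92, wrap to smallest pos 37 -> NA
Op 6: route key 32: smallest pos >= 32 is 37 -> NA
Op 7: route key 73: none >= 73, wrap to smallest pos 37 -> NA

Answer: NA NA NA NA NA NA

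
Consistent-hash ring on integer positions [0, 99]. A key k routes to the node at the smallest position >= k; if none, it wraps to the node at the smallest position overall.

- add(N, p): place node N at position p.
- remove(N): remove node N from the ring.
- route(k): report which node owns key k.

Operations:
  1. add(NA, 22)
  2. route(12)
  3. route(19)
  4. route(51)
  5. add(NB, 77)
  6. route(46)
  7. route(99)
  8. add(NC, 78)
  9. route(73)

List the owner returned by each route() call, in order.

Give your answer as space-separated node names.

Op 1: add NA@22 -> ring=[22:NA]
Op 2: route key 12: smallest pos >= 12 is 22 -> NA
Op 3: route key 19: smallest pos >= 19 is 22 -> NA
Op 4: route key 51: none >= 51, wrap to smallest pos 22 -> NA
Op 5: add NB@77 -> ring=[22:NA,77:NB]
Op 6: route key 46: smallest pos >= 46 is 77 -> NB
Op 7: route key 99: none >= 99, wrap to smallest pos 22 -> NA
Op 8: add NC@78 -> ring=[22:NA,77:NB,78:NC]
Op 9: route key 73: smallest pos >= 73 is 77 -> NB

Answer: NA NA NA NB NA NB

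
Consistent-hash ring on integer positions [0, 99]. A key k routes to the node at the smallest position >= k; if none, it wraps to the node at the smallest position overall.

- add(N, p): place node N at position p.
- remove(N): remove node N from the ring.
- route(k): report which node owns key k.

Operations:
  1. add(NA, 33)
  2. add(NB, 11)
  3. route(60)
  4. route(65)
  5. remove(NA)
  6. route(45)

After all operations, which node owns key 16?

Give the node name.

Answer: NB

Derivation:
Op 1: add NA@33 -> ring=[33:NA]
Op 2: add NB@11 -> ring=[11:NB,33:NA]
Op 3: route key 60: none >= 60, wrap to smallest pos 11 -> NB
Op 4: route key 65: none >= 65, wrap to smallest pos 11 -> NB
Op 5: remove NA -> ring=[11:NB]
Op 6: route key 45: none >= 45, wrap to smallest pos 11 -> NB
Final route key 16: none >= 16, wrap to smallest pos 11 -> NB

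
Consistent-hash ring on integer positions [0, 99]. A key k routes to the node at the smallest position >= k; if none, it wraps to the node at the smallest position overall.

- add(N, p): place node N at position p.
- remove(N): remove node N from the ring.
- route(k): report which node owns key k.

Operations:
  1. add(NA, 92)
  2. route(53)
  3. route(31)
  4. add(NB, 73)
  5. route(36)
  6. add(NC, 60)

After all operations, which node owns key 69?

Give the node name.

Answer: NB

Derivation:
Op 1: add NA@92 -> ring=[92:NA]
Op 2: route key 53: smallest pos >= 53 is 92 -> NA
Op 3: route key 31: smallest pos >= 31 is 92 -> NA
Op 4: add NB@73 -> ring=[73:NB,92:NA]
Op 5: route key 36: smallest pos >= 36 is 73 -> NB
Op 6: add NC@60 -> ring=[60:NC,73:NB,92:NA]
Final route key 69: smallest pos >= 69 is 73 -> NB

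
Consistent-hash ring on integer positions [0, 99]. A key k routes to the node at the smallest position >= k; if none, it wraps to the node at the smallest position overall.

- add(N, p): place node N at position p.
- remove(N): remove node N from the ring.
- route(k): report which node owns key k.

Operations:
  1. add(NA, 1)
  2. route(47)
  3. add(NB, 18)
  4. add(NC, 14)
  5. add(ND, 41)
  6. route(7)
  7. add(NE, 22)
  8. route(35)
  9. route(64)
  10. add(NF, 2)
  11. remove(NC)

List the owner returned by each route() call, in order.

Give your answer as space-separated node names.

Answer: NA NC ND NA

Derivation:
Op 1: add NA@1 -> ring=[1:NA]
Op 2: route key 47: none >= 47, wrap to smallest pos 1 -> NA
Op 3: add NB@18 -> ring=[1:NA,18:NB]
Op 4: add NC@14 -> ring=[1:NA,14:NC,18:NB]
Op 5: add ND@41 -> ring=[1:NA,14:NC,18:NB,41:ND]
Op 6: route key 7: smallest pos >= 7 is 14 -> NC
Op 7: add NE@22 -> ring=[1:NA,14:NC,18:NB,22:NE,41:ND]
Op 8: route key 35: smallest pos >= 35 is 41 -> ND
Op 9: route key 64: none >= 64, wrap to smallest pos 1 -> NA
Op 10: add NF@2 -> ring=[1:NA,2:NF,14:NC,18:NB,22:NE,41:ND]
Op 11: remove NC -> ring=[1:NA,2:NF,18:NB,22:NE,41:ND]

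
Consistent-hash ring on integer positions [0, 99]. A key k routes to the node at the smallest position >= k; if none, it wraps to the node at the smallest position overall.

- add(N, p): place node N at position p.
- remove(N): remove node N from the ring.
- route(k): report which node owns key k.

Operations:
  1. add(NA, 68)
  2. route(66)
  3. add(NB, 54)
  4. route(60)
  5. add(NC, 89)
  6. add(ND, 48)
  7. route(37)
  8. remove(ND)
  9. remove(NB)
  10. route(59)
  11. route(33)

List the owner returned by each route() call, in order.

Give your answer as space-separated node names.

Answer: NA NA ND NA NA

Derivation:
Op 1: add NA@68 -> ring=[68:NA]
Op 2: route key 66: smallest pos >= 66 is 68 -> NA
Op 3: add NB@54 -> ring=[54:NB,68:NA]
Op 4: route key 60: smallest pos >= 60 is 68 -> NA
Op 5: add NC@89 -> ring=[54:NB,68:NA,89:NC]
Op 6: add ND@48 -> ring=[48:ND,54:NB,68:NA,89:NC]
Op 7: route key 37: smallest pos >= 37 is 48 -> ND
Op 8: remove ND -> ring=[54:NB,68:NA,89:NC]
Op 9: remove NB -> ring=[68:NA,89:NC]
Op 10: route key 59: smallest pos >= 59 is 68 -> NA
Op 11: route key 33: smallest pos >= 33 is 68 -> NA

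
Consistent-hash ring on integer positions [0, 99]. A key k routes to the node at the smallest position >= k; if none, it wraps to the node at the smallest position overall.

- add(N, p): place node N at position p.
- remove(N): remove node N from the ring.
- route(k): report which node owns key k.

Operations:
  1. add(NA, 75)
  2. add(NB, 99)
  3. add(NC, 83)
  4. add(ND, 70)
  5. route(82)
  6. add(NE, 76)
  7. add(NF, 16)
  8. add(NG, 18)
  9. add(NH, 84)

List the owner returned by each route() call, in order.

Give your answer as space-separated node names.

Op 1: add NA@75 -> ring=[75:NA]
Op 2: add NB@99 -> ring=[75:NA,99:NB]
Op 3: add NC@83 -> ring=[75:NA,83:NC,99:NB]
Op 4: add ND@70 -> ring=[70:ND,75:NA,83:NC,99:NB]
Op 5: route key 82: smallest pos >= 82 is 83 -> NC
Op 6: add NE@76 -> ring=[70:ND,75:NA,76:NE,83:NC,99:NB]
Op 7: add NF@16 -> ring=[16:NF,70:ND,75:NA,76:NE,83:NC,99:NB]
Op 8: add NG@18 -> ring=[16:NF,18:NG,70:ND,75:NA,76:NE,83:NC,99:NB]
Op 9: add NH@84 -> ring=[16:NF,18:NG,70:ND,75:NA,76:NE,83:NC,84:NH,99:NB]

Answer: NC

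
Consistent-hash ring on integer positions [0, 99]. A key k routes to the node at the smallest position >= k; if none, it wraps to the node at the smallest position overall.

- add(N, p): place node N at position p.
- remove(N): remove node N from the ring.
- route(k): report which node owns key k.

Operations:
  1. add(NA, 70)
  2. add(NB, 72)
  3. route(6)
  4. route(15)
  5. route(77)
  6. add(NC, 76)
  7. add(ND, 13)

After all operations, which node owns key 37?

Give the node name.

Answer: NA

Derivation:
Op 1: add NA@70 -> ring=[70:NA]
Op 2: add NB@72 -> ring=[70:NA,72:NB]
Op 3: route key 6: smallest pos >= 6 is 70 -> NA
Op 4: route key 15: smallest pos >= 15 is 70 -> NA
Op 5: route key 77: none >= 77, wrap to smallest pos 70 -> NA
Op 6: add NC@76 -> ring=[70:NA,72:NB,76:NC]
Op 7: add ND@13 -> ring=[13:ND,70:NA,72:NB,76:NC]
Final route key 37: smallest pos >= 37 is 70 -> NA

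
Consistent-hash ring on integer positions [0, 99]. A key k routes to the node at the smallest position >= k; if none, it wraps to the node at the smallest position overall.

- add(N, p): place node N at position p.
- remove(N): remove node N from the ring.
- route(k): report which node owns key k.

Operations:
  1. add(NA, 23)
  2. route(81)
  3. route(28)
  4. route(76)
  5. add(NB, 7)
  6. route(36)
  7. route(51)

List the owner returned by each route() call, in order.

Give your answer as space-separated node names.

Answer: NA NA NA NB NB

Derivation:
Op 1: add NA@23 -> ring=[23:NA]
Op 2: route key 81: none >= 81, wrap to smallest pos 23 -> NA
Op 3: route key 28: none >= 28, wrap to smallest pos 23 -> NA
Op 4: route key 76: none >= 76, wrap to smallest pos 23 -> NA
Op 5: add NB@7 -> ring=[7:NB,23:NA]
Op 6: route key 36: none >= 36, wrap to smallest pos 7 -> NB
Op 7: route key 51: none >= 51, wrap to smallest pos 7 -> NB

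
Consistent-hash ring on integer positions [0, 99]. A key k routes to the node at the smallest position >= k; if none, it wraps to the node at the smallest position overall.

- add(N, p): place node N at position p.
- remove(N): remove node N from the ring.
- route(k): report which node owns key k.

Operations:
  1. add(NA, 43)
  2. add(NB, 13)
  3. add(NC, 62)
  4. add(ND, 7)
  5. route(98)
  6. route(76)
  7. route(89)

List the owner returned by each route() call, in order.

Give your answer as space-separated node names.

Answer: ND ND ND

Derivation:
Op 1: add NA@43 -> ring=[43:NA]
Op 2: add NB@13 -> ring=[13:NB,43:NA]
Op 3: add NC@62 -> ring=[13:NB,43:NA,62:NC]
Op 4: add ND@7 -> ring=[7:ND,13:NB,43:NA,62:NC]
Op 5: route key 98: none >= 98, wrap to smallest pos 7 -> ND
Op 6: route key 76: none >= 76, wrap to smallest pos 7 -> ND
Op 7: route key 89: none >= 89, wrap to smallest pos 7 -> ND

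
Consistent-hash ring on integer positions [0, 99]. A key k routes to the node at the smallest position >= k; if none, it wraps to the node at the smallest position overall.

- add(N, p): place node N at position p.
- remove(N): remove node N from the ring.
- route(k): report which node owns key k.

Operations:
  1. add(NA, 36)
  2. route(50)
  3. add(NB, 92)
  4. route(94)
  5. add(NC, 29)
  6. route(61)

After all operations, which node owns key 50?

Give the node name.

Answer: NB

Derivation:
Op 1: add NA@36 -> ring=[36:NA]
Op 2: route key 50: none >= 50, wrap to smallest pos 36 -> NA
Op 3: add NB@92 -> ring=[36:NA,92:NB]
Op 4: route key 94: none >= 94, wrap to smallest pos 36 -> NA
Op 5: add NC@29 -> ring=[29:NC,36:NA,92:NB]
Op 6: route key 61: smallest pos >= 61 is 92 -> NB
Final route key 50: smallest pos >= 50 is 92 -> NB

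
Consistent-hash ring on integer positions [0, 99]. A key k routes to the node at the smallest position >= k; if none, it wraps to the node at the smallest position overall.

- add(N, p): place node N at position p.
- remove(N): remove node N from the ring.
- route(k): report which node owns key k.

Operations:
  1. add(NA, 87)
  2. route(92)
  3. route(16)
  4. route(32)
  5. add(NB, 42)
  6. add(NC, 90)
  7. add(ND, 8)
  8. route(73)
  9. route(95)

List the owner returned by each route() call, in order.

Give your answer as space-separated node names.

Op 1: add NA@87 -> ring=[87:NA]
Op 2: route key 92: none >= 92, wrap to smallest pos 87 -> NA
Op 3: route key 16: smallest pos >= 16 is 87 -> NA
Op 4: route key 32: smallest pos >= 32 is 87 -> NA
Op 5: add NB@42 -> ring=[42:NB,87:NA]
Op 6: add NC@90 -> ring=[42:NB,87:NA,90:NC]
Op 7: add ND@8 -> ring=[8:ND,42:NB,87:NA,90:NC]
Op 8: route key 73: smallest pos >= 73 is 87 -> NA
Op 9: route key 95: none >= 95, wrap to smallest pos 8 -> ND

Answer: NA NA NA NA ND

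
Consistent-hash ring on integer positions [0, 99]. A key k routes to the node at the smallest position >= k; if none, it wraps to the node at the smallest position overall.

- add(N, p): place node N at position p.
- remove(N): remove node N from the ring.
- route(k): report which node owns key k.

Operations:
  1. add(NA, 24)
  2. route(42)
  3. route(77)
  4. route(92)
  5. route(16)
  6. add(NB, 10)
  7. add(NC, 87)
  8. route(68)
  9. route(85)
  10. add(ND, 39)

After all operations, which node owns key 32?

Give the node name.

Op 1: add NA@24 -> ring=[24:NA]
Op 2: route key 42: none >= 42, wrap to smallest pos 24 -> NA
Op 3: route key 77: none >= 77, wrap to smallest pos 24 -> NA
Op 4: route key 92: none >= 92, wrap to smallest pos 24 -> NA
Op 5: route key 16: smallest pos >= 16 is 24 -> NA
Op 6: add NB@10 -> ring=[10:NB,24:NA]
Op 7: add NC@87 -> ring=[10:NB,24:NA,87:NC]
Op 8: route key 68: smallest pos >= 68 is 87 -> NC
Op 9: route key 85: smallest pos >= 85 is 87 -> NC
Op 10: add ND@39 -> ring=[10:NB,24:NA,39:ND,87:NC]
Final route key 32: smallest pos >= 32 is 39 -> ND

Answer: ND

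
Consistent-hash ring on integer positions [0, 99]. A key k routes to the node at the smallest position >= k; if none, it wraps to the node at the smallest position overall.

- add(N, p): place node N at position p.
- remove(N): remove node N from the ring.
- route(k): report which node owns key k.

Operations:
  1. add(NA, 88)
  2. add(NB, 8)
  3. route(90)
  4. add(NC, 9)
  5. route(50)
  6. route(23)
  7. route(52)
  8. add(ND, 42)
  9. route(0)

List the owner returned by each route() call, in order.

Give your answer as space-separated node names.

Answer: NB NA NA NA NB

Derivation:
Op 1: add NA@88 -> ring=[88:NA]
Op 2: add NB@8 -> ring=[8:NB,88:NA]
Op 3: route key 90: none >= 90, wrap to smallest pos 8 -> NB
Op 4: add NC@9 -> ring=[8:NB,9:NC,88:NA]
Op 5: route key 50: smallest pos >= 50 is 88 -> NA
Op 6: route key 23: smallest pos >= 23 is 88 -> NA
Op 7: route key 52: smallest pos >= 52 is 88 -> NA
Op 8: add ND@42 -> ring=[8:NB,9:NC,42:ND,88:NA]
Op 9: route key 0: smallest pos >= 0 is 8 -> NB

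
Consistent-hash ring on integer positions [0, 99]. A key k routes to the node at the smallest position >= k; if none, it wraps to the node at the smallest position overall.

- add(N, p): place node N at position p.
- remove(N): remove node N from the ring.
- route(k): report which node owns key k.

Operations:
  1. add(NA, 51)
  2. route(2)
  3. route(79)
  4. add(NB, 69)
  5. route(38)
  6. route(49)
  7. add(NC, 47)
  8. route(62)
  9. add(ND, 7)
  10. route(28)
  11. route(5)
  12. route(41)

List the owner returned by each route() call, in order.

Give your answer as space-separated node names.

Answer: NA NA NA NA NB NC ND NC

Derivation:
Op 1: add NA@51 -> ring=[51:NA]
Op 2: route key 2: smallest pos >= 2 is 51 -> NA
Op 3: route key 79: none >= 79, wrap to smallest pos 51 -> NA
Op 4: add NB@69 -> ring=[51:NA,69:NB]
Op 5: route key 38: smallest pos >= 38 is 51 -> NA
Op 6: route key 49: smallest pos >= 49 is 51 -> NA
Op 7: add NC@47 -> ring=[47:NC,51:NA,69:NB]
Op 8: route key 62: smallest pos >= 62 is 69 -> NB
Op 9: add ND@7 -> ring=[7:ND,47:NC,51:NA,69:NB]
Op 10: route key 28: smallest pos >= 28 is 47 -> NC
Op 11: route key 5: smallest pos >= 5 is 7 -> ND
Op 12: route key 41: smallest pos >= 41 is 47 -> NC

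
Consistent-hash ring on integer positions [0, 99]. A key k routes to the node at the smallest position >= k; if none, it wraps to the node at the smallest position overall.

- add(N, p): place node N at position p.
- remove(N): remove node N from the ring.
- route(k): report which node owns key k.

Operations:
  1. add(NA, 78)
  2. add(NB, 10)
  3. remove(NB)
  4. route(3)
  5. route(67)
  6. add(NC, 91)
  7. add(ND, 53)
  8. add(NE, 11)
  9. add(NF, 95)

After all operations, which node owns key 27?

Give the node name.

Op 1: add NA@78 -> ring=[78:NA]
Op 2: add NB@10 -> ring=[10:NB,78:NA]
Op 3: remove NB -> ring=[78:NA]
Op 4: route key 3: smallest pos >= 3 is 78 -> NA
Op 5: route key 67: smallest pos >= 67 is 78 -> NA
Op 6: add NC@91 -> ring=[78:NA,91:NC]
Op 7: add ND@53 -> ring=[53:ND,78:NA,91:NC]
Op 8: add NE@11 -> ring=[11:NE,53:ND,78:NA,91:NC]
Op 9: add NF@95 -> ring=[11:NE,53:ND,78:NA,91:NC,95:NF]
Final route key 27: smallest pos >= 27 is 53 -> ND

Answer: ND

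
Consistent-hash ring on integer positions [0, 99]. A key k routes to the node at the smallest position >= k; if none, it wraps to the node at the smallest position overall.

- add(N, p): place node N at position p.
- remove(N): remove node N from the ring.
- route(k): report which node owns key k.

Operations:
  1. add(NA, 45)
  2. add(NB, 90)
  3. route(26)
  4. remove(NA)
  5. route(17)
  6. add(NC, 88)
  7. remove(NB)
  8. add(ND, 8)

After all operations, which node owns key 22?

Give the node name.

Op 1: add NA@45 -> ring=[45:NA]
Op 2: add NB@90 -> ring=[45:NA,90:NB]
Op 3: route key 26: smallest pos >= 26 is 45 -> NA
Op 4: remove NA -> ring=[90:NB]
Op 5: route key 17: smallest pos >= 17 is 90 -> NB
Op 6: add NC@88 -> ring=[88:NC,90:NB]
Op 7: remove NB -> ring=[88:NC]
Op 8: add ND@8 -> ring=[8:ND,88:NC]
Final route key 22: smallest pos >= 22 is 88 -> NC

Answer: NC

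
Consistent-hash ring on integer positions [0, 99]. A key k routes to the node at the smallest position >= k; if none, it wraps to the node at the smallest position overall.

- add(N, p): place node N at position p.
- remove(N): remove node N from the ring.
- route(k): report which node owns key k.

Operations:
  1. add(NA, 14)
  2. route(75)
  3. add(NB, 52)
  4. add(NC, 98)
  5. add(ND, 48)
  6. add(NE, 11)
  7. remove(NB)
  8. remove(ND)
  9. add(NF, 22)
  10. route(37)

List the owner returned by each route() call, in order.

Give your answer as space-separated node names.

Answer: NA NC

Derivation:
Op 1: add NA@14 -> ring=[14:NA]
Op 2: route key 75: none >= 75, wrap to smallest pos 14 -> NA
Op 3: add NB@52 -> ring=[14:NA,52:NB]
Op 4: add NC@98 -> ring=[14:NA,52:NB,98:NC]
Op 5: add ND@48 -> ring=[14:NA,48:ND,52:NB,98:NC]
Op 6: add NE@11 -> ring=[11:NE,14:NA,48:ND,52:NB,98:NC]
Op 7: remove NB -> ring=[11:NE,14:NA,48:ND,98:NC]
Op 8: remove ND -> ring=[11:NE,14:NA,98:NC]
Op 9: add NF@22 -> ring=[11:NE,14:NA,22:NF,98:NC]
Op 10: route key 37: smallest pos >= 37 is 98 -> NC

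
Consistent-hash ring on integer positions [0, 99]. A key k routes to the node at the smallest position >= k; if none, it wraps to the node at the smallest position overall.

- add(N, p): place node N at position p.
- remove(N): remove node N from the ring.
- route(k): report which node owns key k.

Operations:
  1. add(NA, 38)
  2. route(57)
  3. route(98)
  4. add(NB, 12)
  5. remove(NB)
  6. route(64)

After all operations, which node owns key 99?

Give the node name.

Op 1: add NA@38 -> ring=[38:NA]
Op 2: route key 57: none >= 57, wrap to smallest pos 38 -> NA
Op 3: route key 98: none >= 98, wrap to smallest pos 38 -> NA
Op 4: add NB@12 -> ring=[12:NB,38:NA]
Op 5: remove NB -> ring=[38:NA]
Op 6: route key 64: none >= 64, wrap to smallest pos 38 -> NA
Final route key 99: none >= 99, wrap to smallest pos 38 -> NA

Answer: NA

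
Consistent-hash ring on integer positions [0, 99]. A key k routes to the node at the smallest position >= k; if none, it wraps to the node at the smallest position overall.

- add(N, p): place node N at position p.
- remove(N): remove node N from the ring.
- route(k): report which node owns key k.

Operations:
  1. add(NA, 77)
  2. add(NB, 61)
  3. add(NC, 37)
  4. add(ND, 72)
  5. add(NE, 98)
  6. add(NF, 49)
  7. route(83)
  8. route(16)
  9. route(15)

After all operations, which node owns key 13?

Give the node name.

Op 1: add NA@77 -> ring=[77:NA]
Op 2: add NB@61 -> ring=[61:NB,77:NA]
Op 3: add NC@37 -> ring=[37:NC,61:NB,77:NA]
Op 4: add ND@72 -> ring=[37:NC,61:NB,72:ND,77:NA]
Op 5: add NE@98 -> ring=[37:NC,61:NB,72:ND,77:NA,98:NE]
Op 6: add NF@49 -> ring=[37:NC,49:NF,61:NB,72:ND,77:NA,98:NE]
Op 7: route key 83: smallest pos >= 83 is 98 -> NE
Op 8: route key 16: smallest pos >= 16 is 37 -> NC
Op 9: route key 15: smallest pos >= 15 is 37 -> NC
Final route key 13: smallest pos >= 13 is 37 -> NC

Answer: NC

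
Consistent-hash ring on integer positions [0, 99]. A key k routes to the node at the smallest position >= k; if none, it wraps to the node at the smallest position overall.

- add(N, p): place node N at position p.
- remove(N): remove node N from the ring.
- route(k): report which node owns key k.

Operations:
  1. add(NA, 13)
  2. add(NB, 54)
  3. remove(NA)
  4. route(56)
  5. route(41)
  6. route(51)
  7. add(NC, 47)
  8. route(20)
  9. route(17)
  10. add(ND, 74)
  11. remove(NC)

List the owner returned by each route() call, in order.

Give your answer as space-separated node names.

Answer: NB NB NB NC NC

Derivation:
Op 1: add NA@13 -> ring=[13:NA]
Op 2: add NB@54 -> ring=[13:NA,54:NB]
Op 3: remove NA -> ring=[54:NB]
Op 4: route key 56: none >= 56, wrap to smallest pos 54 -> NB
Op 5: route key 41: smallest pos >= 41 is 54 -> NB
Op 6: route key 51: smallest pos >= 51 is 54 -> NB
Op 7: add NC@47 -> ring=[47:NC,54:NB]
Op 8: route key 20: smallest pos >= 20 is 47 -> NC
Op 9: route key 17: smallest pos >= 17 is 47 -> NC
Op 10: add ND@74 -> ring=[47:NC,54:NB,74:ND]
Op 11: remove NC -> ring=[54:NB,74:ND]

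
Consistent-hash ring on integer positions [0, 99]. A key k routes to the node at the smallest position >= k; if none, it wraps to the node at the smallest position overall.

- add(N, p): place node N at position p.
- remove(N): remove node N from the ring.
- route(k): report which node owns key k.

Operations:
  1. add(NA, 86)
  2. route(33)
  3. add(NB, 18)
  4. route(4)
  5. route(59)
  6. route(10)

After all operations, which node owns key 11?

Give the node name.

Op 1: add NA@86 -> ring=[86:NA]
Op 2: route key 33: smallest pos >= 33 is 86 -> NA
Op 3: add NB@18 -> ring=[18:NB,86:NA]
Op 4: route key 4: smallest pos >= 4 is 18 -> NB
Op 5: route key 59: smallest pos >= 59 is 86 -> NA
Op 6: route key 10: smallest pos >= 10 is 18 -> NB
Final route key 11: smallest pos >= 11 is 18 -> NB

Answer: NB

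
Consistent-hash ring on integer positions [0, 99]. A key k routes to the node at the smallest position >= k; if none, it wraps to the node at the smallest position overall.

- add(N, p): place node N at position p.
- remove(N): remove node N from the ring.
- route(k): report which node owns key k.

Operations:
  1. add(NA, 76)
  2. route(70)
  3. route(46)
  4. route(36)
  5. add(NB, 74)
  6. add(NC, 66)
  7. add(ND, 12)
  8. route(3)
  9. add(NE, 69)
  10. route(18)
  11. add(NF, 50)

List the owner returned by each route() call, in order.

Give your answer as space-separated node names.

Op 1: add NA@76 -> ring=[76:NA]
Op 2: route key 70: smallest pos >= 70 is 76 -> NA
Op 3: route key 46: smallest pos >= 46 is 76 -> NA
Op 4: route key 36: smallest pos >= 36 is 76 -> NA
Op 5: add NB@74 -> ring=[74:NB,76:NA]
Op 6: add NC@66 -> ring=[66:NC,74:NB,76:NA]
Op 7: add ND@12 -> ring=[12:ND,66:NC,74:NB,76:NA]
Op 8: route key 3: smallest pos >= 3 is 12 -> ND
Op 9: add NE@69 -> ring=[12:ND,66:NC,69:NE,74:NB,76:NA]
Op 10: route key 18: smallest pos >= 18 is 66 -> NC
Op 11: add NF@50 -> ring=[12:ND,50:NF,66:NC,69:NE,74:NB,76:NA]

Answer: NA NA NA ND NC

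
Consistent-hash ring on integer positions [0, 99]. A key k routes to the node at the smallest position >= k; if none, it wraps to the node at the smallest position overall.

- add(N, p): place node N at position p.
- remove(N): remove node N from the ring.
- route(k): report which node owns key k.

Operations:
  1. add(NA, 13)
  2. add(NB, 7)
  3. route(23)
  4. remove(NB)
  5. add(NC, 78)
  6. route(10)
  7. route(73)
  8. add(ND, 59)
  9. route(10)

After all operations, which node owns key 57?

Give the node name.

Op 1: add NA@13 -> ring=[13:NA]
Op 2: add NB@7 -> ring=[7:NB,13:NA]
Op 3: route key 23: none >= 23, wrap to smallest pos 7 -> NB
Op 4: remove NB -> ring=[13:NA]
Op 5: add NC@78 -> ring=[13:NA,78:NC]
Op 6: route key 10: smallest pos >= 10 is 13 -> NA
Op 7: route key 73: smallest pos >= 73 is 78 -> NC
Op 8: add ND@59 -> ring=[13:NA,59:ND,78:NC]
Op 9: route key 10: smallest pos >= 10 is 13 -> NA
Final route key 57: smallest pos >= 57 is 59 -> ND

Answer: ND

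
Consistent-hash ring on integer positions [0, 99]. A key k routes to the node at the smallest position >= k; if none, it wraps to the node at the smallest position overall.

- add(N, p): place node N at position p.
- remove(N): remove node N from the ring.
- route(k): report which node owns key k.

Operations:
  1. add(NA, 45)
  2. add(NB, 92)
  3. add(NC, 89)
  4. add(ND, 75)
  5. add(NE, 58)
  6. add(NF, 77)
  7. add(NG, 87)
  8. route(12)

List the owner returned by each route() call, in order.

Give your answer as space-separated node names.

Answer: NA

Derivation:
Op 1: add NA@45 -> ring=[45:NA]
Op 2: add NB@92 -> ring=[45:NA,92:NB]
Op 3: add NC@89 -> ring=[45:NA,89:NC,92:NB]
Op 4: add ND@75 -> ring=[45:NA,75:ND,89:NC,92:NB]
Op 5: add NE@58 -> ring=[45:NA,58:NE,75:ND,89:NC,92:NB]
Op 6: add NF@77 -> ring=[45:NA,58:NE,75:ND,77:NF,89:NC,92:NB]
Op 7: add NG@87 -> ring=[45:NA,58:NE,75:ND,77:NF,87:NG,89:NC,92:NB]
Op 8: route key 12: smallest pos >= 12 is 45 -> NA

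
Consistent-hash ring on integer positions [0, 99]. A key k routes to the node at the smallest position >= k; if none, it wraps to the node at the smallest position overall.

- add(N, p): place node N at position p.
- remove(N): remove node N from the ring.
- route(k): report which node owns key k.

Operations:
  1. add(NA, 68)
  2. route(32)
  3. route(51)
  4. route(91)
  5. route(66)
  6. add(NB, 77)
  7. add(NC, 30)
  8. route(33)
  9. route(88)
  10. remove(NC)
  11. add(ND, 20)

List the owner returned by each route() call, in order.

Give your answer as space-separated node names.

Answer: NA NA NA NA NA NC

Derivation:
Op 1: add NA@68 -> ring=[68:NA]
Op 2: route key 32: smallest pos >= 32 is 68 -> NA
Op 3: route key 51: smallest pos >= 51 is 68 -> NA
Op 4: route key 91: none >= 91, wrap to smallest pos 68 -> NA
Op 5: route key 66: smallest pos >= 66 is 68 -> NA
Op 6: add NB@77 -> ring=[68:NA,77:NB]
Op 7: add NC@30 -> ring=[30:NC,68:NA,77:NB]
Op 8: route key 33: smallest pos >= 33 is 68 -> NA
Op 9: route key 88: none >= 88, wrap to smallest pos 30 -> NC
Op 10: remove NC -> ring=[68:NA,77:NB]
Op 11: add ND@20 -> ring=[20:ND,68:NA,77:NB]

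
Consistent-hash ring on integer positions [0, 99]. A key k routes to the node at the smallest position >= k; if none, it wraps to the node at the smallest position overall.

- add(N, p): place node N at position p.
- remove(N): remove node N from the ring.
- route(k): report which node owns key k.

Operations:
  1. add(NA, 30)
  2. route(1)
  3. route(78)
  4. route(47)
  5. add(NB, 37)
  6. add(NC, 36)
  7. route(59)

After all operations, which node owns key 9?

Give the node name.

Answer: NA

Derivation:
Op 1: add NA@30 -> ring=[30:NA]
Op 2: route key 1: smallest pos >= 1 is 30 -> NA
Op 3: route key 78: none >= 78, wrap to smallest pos 30 -> NA
Op 4: route key 47: none >= 47, wrap to smallest pos 30 -> NA
Op 5: add NB@37 -> ring=[30:NA,37:NB]
Op 6: add NC@36 -> ring=[30:NA,36:NC,37:NB]
Op 7: route key 59: none >= 59, wrap to smallest pos 30 -> NA
Final route key 9: smallest pos >= 9 is 30 -> NA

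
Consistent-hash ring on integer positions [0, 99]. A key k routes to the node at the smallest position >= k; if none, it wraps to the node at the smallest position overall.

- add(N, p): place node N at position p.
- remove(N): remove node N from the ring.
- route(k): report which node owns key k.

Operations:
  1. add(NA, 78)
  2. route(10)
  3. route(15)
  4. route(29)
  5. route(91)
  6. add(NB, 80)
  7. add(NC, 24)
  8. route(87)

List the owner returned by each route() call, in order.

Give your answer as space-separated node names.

Op 1: add NA@78 -> ring=[78:NA]
Op 2: route key 10: smallest pos >= 10 is 78 -> NA
Op 3: route key 15: smallest pos >= 15 is 78 -> NA
Op 4: route key 29: smallest pos >= 29 is 78 -> NA
Op 5: route key 91: none >= 91, wrap to smallest pos 78 -> NA
Op 6: add NB@80 -> ring=[78:NA,80:NB]
Op 7: add NC@24 -> ring=[24:NC,78:NA,80:NB]
Op 8: route key 87: none >= 87, wrap to smallest pos 24 -> NC

Answer: NA NA NA NA NC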